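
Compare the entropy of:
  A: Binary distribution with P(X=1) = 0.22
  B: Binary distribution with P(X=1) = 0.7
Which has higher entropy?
B

For binary distributions, entropy is maximized at p=0.5 and decreases as p moves toward 0 or 1.

H(A) = H(0.22) = 0.7602 bits
H(B) = H(0.7) = 0.8813 bits

Distribution B (p=0.7) is closer to uniform (p=0.5), so it has higher entropy.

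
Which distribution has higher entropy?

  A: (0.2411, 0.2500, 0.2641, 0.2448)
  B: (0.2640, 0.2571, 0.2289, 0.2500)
A

Both distributions are close to uniform, making this a harder comparison.

H(A) = 1.9991 bits
H(B) = 1.9980 bits

The distribution closer to uniform has higher entropy.
Answer: A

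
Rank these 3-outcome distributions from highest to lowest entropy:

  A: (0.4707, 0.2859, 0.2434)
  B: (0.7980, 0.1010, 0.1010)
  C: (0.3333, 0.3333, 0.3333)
C > A > B

Key insight: Entropy is maximized by uniform distributions and minimized by concentrated distributions.

- Uniform distributions have maximum entropy log₂(3) = 1.5850 bits
- The more "peaked" or concentrated a distribution, the lower its entropy

Entropies:
  H(A) = 1.5244 bits
  H(B) = 0.9279 bits
  H(C) = 1.5850 bits

Ranking: C > A > B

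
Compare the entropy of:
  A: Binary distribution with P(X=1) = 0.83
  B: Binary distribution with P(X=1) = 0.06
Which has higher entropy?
A

For binary distributions, entropy is maximized at p=0.5 and decreases as p moves toward 0 or 1.

H(A) = H(0.83) = 0.6577 bits
H(B) = H(0.06) = 0.3274 bits

Distribution A (p=0.83) is closer to uniform (p=0.5), so it has higher entropy.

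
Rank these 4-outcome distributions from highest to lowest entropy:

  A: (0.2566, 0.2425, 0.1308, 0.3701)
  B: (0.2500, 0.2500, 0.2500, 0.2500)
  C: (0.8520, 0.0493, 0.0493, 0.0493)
B > A > C

Key insight: Entropy is maximized by uniform distributions and minimized by concentrated distributions.

- Uniform distributions have maximum entropy log₂(4) = 2.0000 bits
- The more "peaked" or concentrated a distribution, the lower its entropy

Entropies:
  H(A) = 1.9138 bits
  H(B) = 2.0000 bits
  H(C) = 0.8394 bits

Ranking: B > A > C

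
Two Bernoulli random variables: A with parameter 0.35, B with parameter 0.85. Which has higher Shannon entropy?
A

For binary distributions, entropy is maximized at p=0.5 and decreases as p moves toward 0 or 1.

H(A) = H(0.35) = 0.9341 bits
H(B) = H(0.85) = 0.6098 bits

Distribution A (p=0.35) is closer to uniform (p=0.5), so it has higher entropy.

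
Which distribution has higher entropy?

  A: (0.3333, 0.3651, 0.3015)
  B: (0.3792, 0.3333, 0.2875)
A

Both distributions are close to uniform, making this a harder comparison.

H(A) = 1.5806 bits
H(B) = 1.5758 bits

The distribution closer to uniform has higher entropy.
Answer: A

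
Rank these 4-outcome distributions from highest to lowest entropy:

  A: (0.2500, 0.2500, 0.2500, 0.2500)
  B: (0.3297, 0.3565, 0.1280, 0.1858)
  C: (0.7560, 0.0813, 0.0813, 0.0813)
A > B > C

Key insight: Entropy is maximized by uniform distributions and minimized by concentrated distributions.

- Uniform distributions have maximum entropy log₂(4) = 2.0000 bits
- The more "peaked" or concentrated a distribution, the lower its entropy

Entropies:
  H(A) = 2.0000 bits
  H(B) = 1.8890 bits
  H(C) = 1.1884 bits

Ranking: A > B > C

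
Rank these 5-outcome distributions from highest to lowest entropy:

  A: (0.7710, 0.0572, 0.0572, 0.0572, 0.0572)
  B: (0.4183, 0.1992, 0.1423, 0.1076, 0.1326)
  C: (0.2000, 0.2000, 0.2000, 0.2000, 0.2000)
C > B > A

Key insight: Entropy is maximized by uniform distributions and minimized by concentrated distributions.

- Uniform distributions have maximum entropy log₂(5) = 2.3219 bits
- The more "peaked" or concentrated a distribution, the lower its entropy

Entropies:
  H(A) = 1.2343 bits
  H(B) = 2.1226 bits
  H(C) = 2.3219 bits

Ranking: C > B > A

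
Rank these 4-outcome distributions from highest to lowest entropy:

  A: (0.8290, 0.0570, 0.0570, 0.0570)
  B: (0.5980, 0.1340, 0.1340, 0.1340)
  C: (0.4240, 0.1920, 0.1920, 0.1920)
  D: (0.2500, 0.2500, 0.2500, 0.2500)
D > C > B > A

Key insight: Entropy is maximized by uniform distributions and minimized by concentrated distributions.

Entropies:
  H(A) = 0.9310 bits
  H(B) = 1.6093 bits
  H(C) = 1.8962 bits
  H(D) = 2.0000 bits

Ranking: D > C > B > A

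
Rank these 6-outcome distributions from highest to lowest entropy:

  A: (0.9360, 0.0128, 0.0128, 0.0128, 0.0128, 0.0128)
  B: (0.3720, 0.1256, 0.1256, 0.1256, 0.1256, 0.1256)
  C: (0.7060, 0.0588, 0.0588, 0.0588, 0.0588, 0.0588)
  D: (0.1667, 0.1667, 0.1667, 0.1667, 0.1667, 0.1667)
D > B > C > A

Key insight: Entropy is maximized by uniform distributions and minimized by concentrated distributions.

Entropies:
  H(A) = 0.4917 bits
  H(B) = 2.4104 bits
  H(C) = 1.5565 bits
  H(D) = 2.5850 bits

Ranking: D > B > C > A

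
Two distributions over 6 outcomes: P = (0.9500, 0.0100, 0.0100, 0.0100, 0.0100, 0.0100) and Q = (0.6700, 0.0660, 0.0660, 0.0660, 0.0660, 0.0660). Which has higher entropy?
Q

P is highly concentrated on one outcome (95%), making it nearly deterministic. Q spreads its mass more evenly (max 67%). The more spread-out distribution has higher entropy: H(P) ≈ 0.402 bits, H(Q) ≈ 1.681 bits.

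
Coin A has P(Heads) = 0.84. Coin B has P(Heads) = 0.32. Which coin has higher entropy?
B

For binary distributions, entropy is maximized at p=0.5 and decreases as p moves toward 0 or 1.

H(A) = H(0.84) = 0.6343 bits
H(B) = H(0.32) = 0.9044 bits

Distribution B (p=0.32) is closer to uniform (p=0.5), so it has higher entropy.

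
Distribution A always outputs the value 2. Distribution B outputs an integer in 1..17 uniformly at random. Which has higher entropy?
B

A is deterministic, so H(A) = 0. B is uniform over 17 outcomes, so H(B) = log₂(17) = 4.087 bits. Any distribution with genuine randomness has higher entropy than a deterministic one.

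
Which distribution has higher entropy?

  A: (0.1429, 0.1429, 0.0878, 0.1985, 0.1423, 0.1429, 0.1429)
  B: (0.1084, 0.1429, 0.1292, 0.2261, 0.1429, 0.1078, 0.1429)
A

Both distributions are close to uniform, making this a harder comparison.

H(A) = 2.7757 bits
H(B) = 2.7634 bits

The distribution closer to uniform has higher entropy.
Answer: A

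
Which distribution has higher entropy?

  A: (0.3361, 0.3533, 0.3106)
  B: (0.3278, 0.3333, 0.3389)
B

Both distributions are close to uniform, making this a harder comparison.

H(A) = 1.5830 bits
H(B) = 1.5848 bits

The distribution closer to uniform has higher entropy.
Answer: B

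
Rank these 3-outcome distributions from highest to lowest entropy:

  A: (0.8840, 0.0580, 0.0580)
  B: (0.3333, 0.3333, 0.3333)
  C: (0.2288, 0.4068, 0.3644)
B > C > A

Key insight: Entropy is maximized by uniform distributions and minimized by concentrated distributions.

- Uniform distributions have maximum entropy log₂(3) = 1.5850 bits
- The more "peaked" or concentrated a distribution, the lower its entropy

Entropies:
  H(A) = 0.6338 bits
  H(B) = 1.5850 bits
  H(C) = 1.5455 bits

Ranking: B > C > A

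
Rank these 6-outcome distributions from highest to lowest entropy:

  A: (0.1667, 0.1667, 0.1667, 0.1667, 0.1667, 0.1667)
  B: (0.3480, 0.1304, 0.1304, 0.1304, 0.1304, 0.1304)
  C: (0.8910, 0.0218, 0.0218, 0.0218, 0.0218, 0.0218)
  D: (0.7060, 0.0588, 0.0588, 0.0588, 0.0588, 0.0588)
A > B > D > C

Key insight: Entropy is maximized by uniform distributions and minimized by concentrated distributions.

Entropies:
  H(A) = 2.5850 bits
  H(B) = 2.4462 bits
  H(C) = 0.7500 bits
  H(D) = 1.5565 bits

Ranking: A > B > D > C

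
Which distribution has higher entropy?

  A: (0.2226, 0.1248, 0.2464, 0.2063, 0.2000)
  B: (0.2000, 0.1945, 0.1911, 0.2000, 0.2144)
B

Both distributions are close to uniform, making this a harder comparison.

H(A) = 2.2892 bits
H(B) = 2.3208 bits

The distribution closer to uniform has higher entropy.
Answer: B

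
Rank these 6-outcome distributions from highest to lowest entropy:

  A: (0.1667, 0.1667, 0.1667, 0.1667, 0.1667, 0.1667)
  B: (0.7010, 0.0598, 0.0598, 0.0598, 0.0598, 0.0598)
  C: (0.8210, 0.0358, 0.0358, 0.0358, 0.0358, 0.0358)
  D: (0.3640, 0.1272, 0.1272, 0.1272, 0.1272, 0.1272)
A > D > B > C

Key insight: Entropy is maximized by uniform distributions and minimized by concentrated distributions.

Entropies:
  H(A) = 2.5850 bits
  H(B) = 1.5743 bits
  H(C) = 1.0935 bits
  H(D) = 2.4227 bits

Ranking: A > D > B > C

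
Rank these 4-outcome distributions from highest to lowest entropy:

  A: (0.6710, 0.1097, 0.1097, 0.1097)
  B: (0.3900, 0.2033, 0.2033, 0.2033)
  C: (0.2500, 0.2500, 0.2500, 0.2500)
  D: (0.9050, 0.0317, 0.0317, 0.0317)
C > B > A > D

Key insight: Entropy is maximized by uniform distributions and minimized by concentrated distributions.

Entropies:
  H(A) = 1.4354 bits
  H(B) = 1.9316 bits
  H(C) = 2.0000 bits
  H(D) = 0.6035 bits

Ranking: C > B > A > D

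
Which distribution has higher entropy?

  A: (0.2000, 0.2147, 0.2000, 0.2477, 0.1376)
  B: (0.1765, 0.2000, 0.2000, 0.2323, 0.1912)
B

Both distributions are close to uniform, making this a harder comparison.

H(A) = 2.2978 bits
H(B) = 2.3160 bits

The distribution closer to uniform has higher entropy.
Answer: B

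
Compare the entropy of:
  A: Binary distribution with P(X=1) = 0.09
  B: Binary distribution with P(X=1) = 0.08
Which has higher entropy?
A

For binary distributions, entropy is maximized at p=0.5 and decreases as p moves toward 0 or 1.

H(A) = H(0.09) = 0.4365 bits
H(B) = H(0.08) = 0.4022 bits

Distribution A (p=0.09) is closer to uniform (p=0.5), so it has higher entropy.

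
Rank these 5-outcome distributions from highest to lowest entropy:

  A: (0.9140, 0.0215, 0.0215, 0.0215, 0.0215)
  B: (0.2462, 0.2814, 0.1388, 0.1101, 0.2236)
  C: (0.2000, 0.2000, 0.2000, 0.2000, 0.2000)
C > B > A

Key insight: Entropy is maximized by uniform distributions and minimized by concentrated distributions.

- Uniform distributions have maximum entropy log₂(5) = 2.3219 bits
- The more "peaked" or concentrated a distribution, the lower its entropy

Entropies:
  H(A) = 0.5950 bits
  H(B) = 2.2416 bits
  H(C) = 2.3219 bits

Ranking: C > B > A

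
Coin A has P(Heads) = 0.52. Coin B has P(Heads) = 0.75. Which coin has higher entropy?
A

For binary distributions, entropy is maximized at p=0.5 and decreases as p moves toward 0 or 1.

H(A) = H(0.52) = 0.9988 bits
H(B) = H(0.75) = 0.8113 bits

Distribution A (p=0.52) is closer to uniform (p=0.5), so it has higher entropy.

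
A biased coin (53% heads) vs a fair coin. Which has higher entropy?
Fair coin

The fair coin is uniform (p=0.5), maximizing binary entropy at 1 bit. The biased coin has H(0.53) ≈ 0.997 bits — its outcome is more predictable, so its entropy is lower.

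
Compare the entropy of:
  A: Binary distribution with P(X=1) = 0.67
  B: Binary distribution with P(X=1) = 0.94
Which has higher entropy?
A

For binary distributions, entropy is maximized at p=0.5 and decreases as p moves toward 0 or 1.

H(A) = H(0.67) = 0.9149 bits
H(B) = H(0.94) = 0.3274 bits

Distribution A (p=0.67) is closer to uniform (p=0.5), so it has higher entropy.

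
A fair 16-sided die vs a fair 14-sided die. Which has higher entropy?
16-sided die

Both are uniform distributions; for uniform over n outcomes, H = log₂(n). H(16-sided) = log₂(16) = 4.000 bits and H(14-sided) = log₂(14) = 3.807 bits. More outcomes in a uniform distribution means higher entropy.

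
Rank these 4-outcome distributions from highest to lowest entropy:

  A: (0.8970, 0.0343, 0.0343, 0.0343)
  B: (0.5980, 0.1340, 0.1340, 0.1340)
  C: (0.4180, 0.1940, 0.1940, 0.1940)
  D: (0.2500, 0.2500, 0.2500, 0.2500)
D > C > B > A

Key insight: Entropy is maximized by uniform distributions and minimized by concentrated distributions.

Entropies:
  H(A) = 0.6417 bits
  H(B) = 1.6093 bits
  H(C) = 1.9030 bits
  H(D) = 2.0000 bits

Ranking: D > C > B > A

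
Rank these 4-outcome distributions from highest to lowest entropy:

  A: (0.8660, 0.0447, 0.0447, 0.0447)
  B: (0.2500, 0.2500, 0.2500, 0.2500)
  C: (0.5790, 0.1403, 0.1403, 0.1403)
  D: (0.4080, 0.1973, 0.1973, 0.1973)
B > D > C > A

Key insight: Entropy is maximized by uniform distributions and minimized by concentrated distributions.

Entropies:
  H(A) = 0.7807 bits
  H(B) = 2.0000 bits
  H(C) = 1.6492 bits
  H(D) = 1.9137 bits

Ranking: B > D > C > A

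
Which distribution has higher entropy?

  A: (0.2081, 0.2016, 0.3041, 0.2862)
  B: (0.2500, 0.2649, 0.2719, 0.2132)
B

Both distributions are close to uniform, making this a harder comparison.

H(A) = 1.9759 bits
H(B) = 1.9939 bits

The distribution closer to uniform has higher entropy.
Answer: B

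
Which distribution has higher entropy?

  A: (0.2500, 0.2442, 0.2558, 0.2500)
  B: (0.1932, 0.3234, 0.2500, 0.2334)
A

Both distributions are close to uniform, making this a harder comparison.

H(A) = 1.9998 bits
H(B) = 1.9749 bits

The distribution closer to uniform has higher entropy.
Answer: A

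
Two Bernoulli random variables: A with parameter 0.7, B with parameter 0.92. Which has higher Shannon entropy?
A

For binary distributions, entropy is maximized at p=0.5 and decreases as p moves toward 0 or 1.

H(A) = H(0.7) = 0.8813 bits
H(B) = H(0.92) = 0.4022 bits

Distribution A (p=0.7) is closer to uniform (p=0.5), so it has higher entropy.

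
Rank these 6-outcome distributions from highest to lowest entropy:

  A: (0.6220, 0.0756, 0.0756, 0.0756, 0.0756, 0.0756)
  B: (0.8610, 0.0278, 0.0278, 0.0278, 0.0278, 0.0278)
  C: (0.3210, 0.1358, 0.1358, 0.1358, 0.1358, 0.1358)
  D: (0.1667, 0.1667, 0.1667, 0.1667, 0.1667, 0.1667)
D > C > A > B

Key insight: Entropy is maximized by uniform distributions and minimized by concentrated distributions.

Entropies:
  H(A) = 1.8343 bits
  H(B) = 0.9044 bits
  H(C) = 2.4821 bits
  H(D) = 2.5850 bits

Ranking: D > C > A > B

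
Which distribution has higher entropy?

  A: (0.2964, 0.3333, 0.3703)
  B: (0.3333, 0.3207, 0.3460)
B

Both distributions are close to uniform, making this a harder comparison.

H(A) = 1.5790 bits
H(B) = 1.5843 bits

The distribution closer to uniform has higher entropy.
Answer: B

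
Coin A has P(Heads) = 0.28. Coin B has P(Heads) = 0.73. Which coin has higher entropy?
A

For binary distributions, entropy is maximized at p=0.5 and decreases as p moves toward 0 or 1.

H(A) = H(0.28) = 0.8555 bits
H(B) = H(0.73) = 0.8415 bits

Distribution A (p=0.28) is closer to uniform (p=0.5), so it has higher entropy.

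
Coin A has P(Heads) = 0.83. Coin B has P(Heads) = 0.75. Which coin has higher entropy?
B

For binary distributions, entropy is maximized at p=0.5 and decreases as p moves toward 0 or 1.

H(A) = H(0.83) = 0.6577 bits
H(B) = H(0.75) = 0.8113 bits

Distribution B (p=0.75) is closer to uniform (p=0.5), so it has higher entropy.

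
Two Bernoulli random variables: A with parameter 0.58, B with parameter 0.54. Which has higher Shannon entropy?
B

For binary distributions, entropy is maximized at p=0.5 and decreases as p moves toward 0 or 1.

H(A) = H(0.58) = 0.9815 bits
H(B) = H(0.54) = 0.9954 bits

Distribution B (p=0.54) is closer to uniform (p=0.5), so it has higher entropy.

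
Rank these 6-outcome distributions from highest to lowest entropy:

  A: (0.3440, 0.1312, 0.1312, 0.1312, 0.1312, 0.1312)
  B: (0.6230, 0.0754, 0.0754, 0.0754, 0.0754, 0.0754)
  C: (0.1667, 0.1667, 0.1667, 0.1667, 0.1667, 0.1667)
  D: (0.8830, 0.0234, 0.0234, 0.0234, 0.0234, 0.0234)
C > A > B > D

Key insight: Entropy is maximized by uniform distributions and minimized by concentrated distributions.

Entropies:
  H(A) = 2.4518 bits
  H(B) = 1.8313 bits
  H(C) = 2.5850 bits
  H(D) = 0.7923 bits

Ranking: C > A > B > D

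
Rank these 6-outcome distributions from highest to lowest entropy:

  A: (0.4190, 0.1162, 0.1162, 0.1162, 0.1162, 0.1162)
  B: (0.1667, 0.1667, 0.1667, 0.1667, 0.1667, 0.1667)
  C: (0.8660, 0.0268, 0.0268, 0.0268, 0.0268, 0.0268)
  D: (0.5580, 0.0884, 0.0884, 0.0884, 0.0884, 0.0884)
B > A > D > C

Key insight: Entropy is maximized by uniform distributions and minimized by concentrated distributions.

Entropies:
  H(A) = 2.3300 bits
  H(B) = 2.5850 bits
  H(C) = 0.8794 bits
  H(D) = 2.0166 bits

Ranking: B > A > D > C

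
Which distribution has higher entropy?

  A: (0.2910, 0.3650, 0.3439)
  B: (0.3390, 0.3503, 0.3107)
B

Both distributions are close to uniform, making this a harder comparison.

H(A) = 1.5786 bits
H(B) = 1.5832 bits

The distribution closer to uniform has higher entropy.
Answer: B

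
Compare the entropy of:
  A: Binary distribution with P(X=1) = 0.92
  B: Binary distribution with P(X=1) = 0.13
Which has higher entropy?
B

For binary distributions, entropy is maximized at p=0.5 and decreases as p moves toward 0 or 1.

H(A) = H(0.92) = 0.4022 bits
H(B) = H(0.13) = 0.5574 bits

Distribution B (p=0.13) is closer to uniform (p=0.5), so it has higher entropy.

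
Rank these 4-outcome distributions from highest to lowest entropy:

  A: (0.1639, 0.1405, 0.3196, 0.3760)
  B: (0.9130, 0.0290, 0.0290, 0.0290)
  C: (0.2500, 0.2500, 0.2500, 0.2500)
C > A > B

Key insight: Entropy is maximized by uniform distributions and minimized by concentrated distributions.

- Uniform distributions have maximum entropy log₂(4) = 2.0000 bits
- The more "peaked" or concentrated a distribution, the lower its entropy

Entropies:
  H(A) = 1.8819 bits
  H(B) = 0.5643 bits
  H(C) = 2.0000 bits

Ranking: C > A > B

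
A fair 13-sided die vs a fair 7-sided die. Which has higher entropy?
13-sided die

Both are uniform distributions; for uniform over n outcomes, H = log₂(n). H(13-sided) = log₂(13) = 3.700 bits and H(7-sided) = log₂(7) = 2.807 bits. More outcomes in a uniform distribution means higher entropy.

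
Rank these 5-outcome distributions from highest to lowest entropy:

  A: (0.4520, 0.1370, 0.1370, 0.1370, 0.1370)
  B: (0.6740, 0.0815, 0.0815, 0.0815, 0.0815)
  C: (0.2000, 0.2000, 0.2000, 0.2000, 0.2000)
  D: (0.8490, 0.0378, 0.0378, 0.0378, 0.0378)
C > A > B > D

Key insight: Entropy is maximized by uniform distributions and minimized by concentrated distributions.

Entropies:
  H(A) = 2.0893 bits
  H(B) = 1.5628 bits
  H(C) = 2.3219 bits
  H(D) = 0.9143 bits

Ranking: C > A > B > D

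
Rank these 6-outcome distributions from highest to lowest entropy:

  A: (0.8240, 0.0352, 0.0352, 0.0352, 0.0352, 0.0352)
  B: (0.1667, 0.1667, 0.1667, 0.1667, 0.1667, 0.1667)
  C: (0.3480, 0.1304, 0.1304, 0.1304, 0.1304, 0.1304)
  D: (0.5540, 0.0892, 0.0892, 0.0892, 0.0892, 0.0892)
B > C > D > A

Key insight: Entropy is maximized by uniform distributions and minimized by concentrated distributions.

Entropies:
  H(A) = 1.0799 bits
  H(B) = 2.5850 bits
  H(C) = 2.4462 bits
  H(D) = 2.0271 bits

Ranking: B > C > D > A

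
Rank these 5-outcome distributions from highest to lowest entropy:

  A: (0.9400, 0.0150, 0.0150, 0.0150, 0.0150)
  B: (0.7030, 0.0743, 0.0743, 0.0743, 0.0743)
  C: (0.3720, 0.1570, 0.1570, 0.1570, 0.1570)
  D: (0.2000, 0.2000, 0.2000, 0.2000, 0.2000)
D > C > B > A

Key insight: Entropy is maximized by uniform distributions and minimized by concentrated distributions.

Entropies:
  H(A) = 0.4474 bits
  H(B) = 1.4716 bits
  H(C) = 2.2082 bits
  H(D) = 2.3219 bits

Ranking: D > C > B > A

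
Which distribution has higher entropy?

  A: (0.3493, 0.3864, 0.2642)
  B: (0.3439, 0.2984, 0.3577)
B

Both distributions are close to uniform, making this a harder comparison.

H(A) = 1.5675 bits
H(B) = 1.5807 bits

The distribution closer to uniform has higher entropy.
Answer: B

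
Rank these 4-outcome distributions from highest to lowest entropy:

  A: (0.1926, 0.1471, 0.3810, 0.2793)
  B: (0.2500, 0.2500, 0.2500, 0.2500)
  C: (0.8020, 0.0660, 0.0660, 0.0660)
B > A > C

Key insight: Entropy is maximized by uniform distributions and minimized by concentrated distributions.

- Uniform distributions have maximum entropy log₂(4) = 2.0000 bits
- The more "peaked" or concentrated a distribution, the lower its entropy

Entropies:
  H(A) = 1.9088 bits
  H(B) = 2.0000 bits
  H(C) = 1.0317 bits

Ranking: B > A > C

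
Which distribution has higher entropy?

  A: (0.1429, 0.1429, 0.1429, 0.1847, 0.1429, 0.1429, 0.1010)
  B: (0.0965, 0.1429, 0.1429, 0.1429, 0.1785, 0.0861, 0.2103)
A

Both distributions are close to uniform, making this a harder comparison.

H(A) = 2.7894 bits
H(B) = 2.7502 bits

The distribution closer to uniform has higher entropy.
Answer: A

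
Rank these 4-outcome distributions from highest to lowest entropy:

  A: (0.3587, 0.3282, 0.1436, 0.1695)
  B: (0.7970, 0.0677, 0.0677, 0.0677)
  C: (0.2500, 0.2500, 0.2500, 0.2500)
C > A > B

Key insight: Entropy is maximized by uniform distributions and minimized by concentrated distributions.

- Uniform distributions have maximum entropy log₂(4) = 2.0000 bits
- The more "peaked" or concentrated a distribution, the lower its entropy

Entropies:
  H(A) = 1.8941 bits
  H(B) = 1.0496 bits
  H(C) = 2.0000 bits

Ranking: C > A > B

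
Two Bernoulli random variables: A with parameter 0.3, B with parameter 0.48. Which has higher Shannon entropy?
B

For binary distributions, entropy is maximized at p=0.5 and decreases as p moves toward 0 or 1.

H(A) = H(0.3) = 0.8813 bits
H(B) = H(0.48) = 0.9988 bits

Distribution B (p=0.48) is closer to uniform (p=0.5), so it has higher entropy.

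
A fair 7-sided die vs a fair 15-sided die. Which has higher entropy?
15-sided die

Both are uniform distributions; for uniform over n outcomes, H = log₂(n). H(7-sided) = log₂(7) = 2.807 bits and H(15-sided) = log₂(15) = 3.907 bits. More outcomes in a uniform distribution means higher entropy.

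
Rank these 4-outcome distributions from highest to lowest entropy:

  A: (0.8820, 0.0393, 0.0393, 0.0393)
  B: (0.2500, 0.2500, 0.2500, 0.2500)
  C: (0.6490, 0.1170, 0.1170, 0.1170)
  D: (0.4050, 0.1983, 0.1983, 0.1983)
B > D > C > A

Key insight: Entropy is maximized by uniform distributions and minimized by concentrated distributions.

Entropies:
  H(A) = 0.7106 bits
  H(B) = 2.0000 bits
  H(C) = 1.4913 bits
  H(D) = 1.9169 bits

Ranking: B > D > C > A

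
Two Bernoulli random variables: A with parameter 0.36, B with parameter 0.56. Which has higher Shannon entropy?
B

For binary distributions, entropy is maximized at p=0.5 and decreases as p moves toward 0 or 1.

H(A) = H(0.36) = 0.9427 bits
H(B) = H(0.56) = 0.9896 bits

Distribution B (p=0.56) is closer to uniform (p=0.5), so it has higher entropy.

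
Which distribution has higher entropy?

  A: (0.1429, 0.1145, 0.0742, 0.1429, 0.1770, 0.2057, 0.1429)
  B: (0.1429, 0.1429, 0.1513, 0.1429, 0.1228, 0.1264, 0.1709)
B

Both distributions are close to uniform, making this a harder comparison.

H(A) = 2.7510 bits
H(B) = 2.7997 bits

The distribution closer to uniform has higher entropy.
Answer: B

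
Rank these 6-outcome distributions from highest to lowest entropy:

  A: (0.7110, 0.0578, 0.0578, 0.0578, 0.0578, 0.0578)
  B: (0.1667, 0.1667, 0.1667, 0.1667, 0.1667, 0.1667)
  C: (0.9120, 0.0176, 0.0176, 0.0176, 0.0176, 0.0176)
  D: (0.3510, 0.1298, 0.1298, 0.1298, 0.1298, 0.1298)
B > D > A > C

Key insight: Entropy is maximized by uniform distributions and minimized by concentrated distributions.

Entropies:
  H(A) = 1.5385 bits
  H(B) = 2.5850 bits
  H(C) = 0.6341 bits
  H(D) = 2.4419 bits

Ranking: B > D > A > C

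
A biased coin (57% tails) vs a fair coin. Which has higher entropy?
Fair coin

The fair coin is uniform (p=0.5), maximizing binary entropy at 1 bit. The biased coin has H(0.57) ≈ 0.986 bits — its outcome is more predictable, so its entropy is lower.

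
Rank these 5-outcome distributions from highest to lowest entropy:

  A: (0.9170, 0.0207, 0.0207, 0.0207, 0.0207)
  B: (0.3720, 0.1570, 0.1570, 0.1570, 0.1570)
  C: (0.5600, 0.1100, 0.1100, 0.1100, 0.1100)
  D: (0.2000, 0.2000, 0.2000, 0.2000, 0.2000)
D > B > C > A

Key insight: Entropy is maximized by uniform distributions and minimized by concentrated distributions.

Entropies:
  H(A) = 0.5787 bits
  H(B) = 2.2082 bits
  H(C) = 1.8696 bits
  H(D) = 2.3219 bits

Ranking: D > B > C > A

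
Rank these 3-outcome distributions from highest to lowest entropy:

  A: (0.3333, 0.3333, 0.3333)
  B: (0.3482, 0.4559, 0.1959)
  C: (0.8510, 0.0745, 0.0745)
A > B > C

Key insight: Entropy is maximized by uniform distributions and minimized by concentrated distributions.

- Uniform distributions have maximum entropy log₂(3) = 1.5850 bits
- The more "peaked" or concentrated a distribution, the lower its entropy

Entropies:
  H(A) = 1.5850 bits
  H(B) = 1.5073 bits
  H(C) = 0.7563 bits

Ranking: A > B > C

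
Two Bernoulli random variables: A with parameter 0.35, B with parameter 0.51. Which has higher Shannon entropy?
B

For binary distributions, entropy is maximized at p=0.5 and decreases as p moves toward 0 or 1.

H(A) = H(0.35) = 0.9341 bits
H(B) = H(0.51) = 0.9997 bits

Distribution B (p=0.51) is closer to uniform (p=0.5), so it has higher entropy.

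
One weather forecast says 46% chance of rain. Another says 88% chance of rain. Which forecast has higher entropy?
46% forecast

Treat each forecast as a Bernoulli distribution. Binary entropy is maximized at p=0.5 and falls off symmetrically toward 0 or 1. The 46% forecast is closer to 50%, so it is more uncertain. H(46%) ≈ 0.995 bits, H(88%) ≈ 0.529 bits.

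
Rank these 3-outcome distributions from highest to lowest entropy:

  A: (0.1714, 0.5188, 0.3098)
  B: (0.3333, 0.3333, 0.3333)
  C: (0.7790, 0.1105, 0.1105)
B > A > C

Key insight: Entropy is maximized by uniform distributions and minimized by concentrated distributions.

- Uniform distributions have maximum entropy log₂(3) = 1.5850 bits
- The more "peaked" or concentrated a distribution, the lower its entropy

Entropies:
  H(A) = 1.4510 bits
  H(B) = 1.5850 bits
  H(C) = 0.9830 bits

Ranking: B > A > C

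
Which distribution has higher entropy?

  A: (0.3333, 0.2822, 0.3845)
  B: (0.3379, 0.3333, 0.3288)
B

Both distributions are close to uniform, making this a harder comparison.

H(A) = 1.5736 bits
H(B) = 1.5849 bits

The distribution closer to uniform has higher entropy.
Answer: B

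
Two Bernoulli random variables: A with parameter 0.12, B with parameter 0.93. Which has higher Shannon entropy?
A

For binary distributions, entropy is maximized at p=0.5 and decreases as p moves toward 0 or 1.

H(A) = H(0.12) = 0.5294 bits
H(B) = H(0.93) = 0.3659 bits

Distribution A (p=0.12) is closer to uniform (p=0.5), so it has higher entropy.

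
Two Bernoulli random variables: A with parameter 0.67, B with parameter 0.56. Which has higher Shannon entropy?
B

For binary distributions, entropy is maximized at p=0.5 and decreases as p moves toward 0 or 1.

H(A) = H(0.67) = 0.9149 bits
H(B) = H(0.56) = 0.9896 bits

Distribution B (p=0.56) is closer to uniform (p=0.5), so it has higher entropy.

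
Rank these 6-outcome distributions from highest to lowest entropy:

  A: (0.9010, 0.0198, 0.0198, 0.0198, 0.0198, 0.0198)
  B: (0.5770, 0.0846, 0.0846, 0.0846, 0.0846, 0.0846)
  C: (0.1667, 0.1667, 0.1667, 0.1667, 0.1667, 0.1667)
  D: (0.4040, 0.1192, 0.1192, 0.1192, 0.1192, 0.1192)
C > D > B > A

Key insight: Entropy is maximized by uniform distributions and minimized by concentrated distributions.

Entropies:
  H(A) = 0.6957 bits
  H(B) = 1.9650 bits
  H(C) = 2.5850 bits
  H(D) = 2.3571 bits

Ranking: C > D > B > A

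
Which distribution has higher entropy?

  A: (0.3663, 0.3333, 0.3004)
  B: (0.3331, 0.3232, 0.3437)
B

Both distributions are close to uniform, making this a harder comparison.

H(A) = 1.5803 bits
H(B) = 1.5845 bits

The distribution closer to uniform has higher entropy.
Answer: B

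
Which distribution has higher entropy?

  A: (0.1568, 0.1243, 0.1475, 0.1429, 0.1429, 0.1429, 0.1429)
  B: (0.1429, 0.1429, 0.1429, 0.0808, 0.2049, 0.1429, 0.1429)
A

Both distributions are close to uniform, making this a harder comparison.

H(A) = 2.8045 bits
H(B) = 2.7671 bits

The distribution closer to uniform has higher entropy.
Answer: A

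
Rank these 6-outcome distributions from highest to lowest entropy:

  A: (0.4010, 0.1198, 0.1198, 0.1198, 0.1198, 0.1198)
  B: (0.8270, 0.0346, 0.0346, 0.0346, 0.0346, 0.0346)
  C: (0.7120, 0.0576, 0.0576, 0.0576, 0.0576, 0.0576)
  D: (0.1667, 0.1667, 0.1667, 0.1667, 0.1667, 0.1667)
D > A > C > B

Key insight: Entropy is maximized by uniform distributions and minimized by concentrated distributions.

Entropies:
  H(A) = 2.3624 bits
  H(B) = 1.0662 bits
  H(C) = 1.5348 bits
  H(D) = 2.5850 bits

Ranking: D > A > C > B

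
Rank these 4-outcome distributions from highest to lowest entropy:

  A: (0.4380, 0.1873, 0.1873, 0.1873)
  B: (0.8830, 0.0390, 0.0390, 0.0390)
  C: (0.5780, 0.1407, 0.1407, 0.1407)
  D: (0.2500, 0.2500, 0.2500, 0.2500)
D > A > C > B

Key insight: Entropy is maximized by uniform distributions and minimized by concentrated distributions.

Entropies:
  H(A) = 1.8796 bits
  H(B) = 0.7061 bits
  H(C) = 1.6512 bits
  H(D) = 2.0000 bits

Ranking: D > A > C > B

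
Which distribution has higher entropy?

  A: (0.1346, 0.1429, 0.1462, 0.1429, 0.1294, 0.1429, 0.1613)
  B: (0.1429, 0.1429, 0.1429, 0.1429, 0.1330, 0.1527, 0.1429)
B

Both distributions are close to uniform, making this a harder comparison.

H(A) = 2.8044 bits
H(B) = 2.8064 bits

The distribution closer to uniform has higher entropy.
Answer: B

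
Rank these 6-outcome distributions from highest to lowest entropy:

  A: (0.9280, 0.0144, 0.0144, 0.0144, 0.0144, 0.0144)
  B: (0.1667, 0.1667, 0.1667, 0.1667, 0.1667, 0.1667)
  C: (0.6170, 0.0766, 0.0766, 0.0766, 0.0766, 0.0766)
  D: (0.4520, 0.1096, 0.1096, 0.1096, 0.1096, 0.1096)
B > D > C > A

Key insight: Entropy is maximized by uniform distributions and minimized by concentrated distributions.

Entropies:
  H(A) = 0.5405 bits
  H(B) = 2.5850 bits
  H(C) = 1.8494 bits
  H(D) = 2.2658 bits

Ranking: B > D > C > A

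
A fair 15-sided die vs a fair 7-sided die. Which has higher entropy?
15-sided die

Both are uniform distributions; for uniform over n outcomes, H = log₂(n). H(15-sided) = log₂(15) = 3.907 bits and H(7-sided) = log₂(7) = 2.807 bits. More outcomes in a uniform distribution means higher entropy.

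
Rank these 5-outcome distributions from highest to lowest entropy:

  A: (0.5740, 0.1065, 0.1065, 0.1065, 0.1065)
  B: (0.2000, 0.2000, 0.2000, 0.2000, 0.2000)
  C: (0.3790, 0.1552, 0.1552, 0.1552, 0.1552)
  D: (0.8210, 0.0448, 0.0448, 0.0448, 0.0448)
B > C > A > D

Key insight: Entropy is maximized by uniform distributions and minimized by concentrated distributions.

Entropies:
  H(A) = 1.8361 bits
  H(B) = 2.3219 bits
  H(C) = 2.1993 bits
  H(D) = 1.0359 bits

Ranking: B > C > A > D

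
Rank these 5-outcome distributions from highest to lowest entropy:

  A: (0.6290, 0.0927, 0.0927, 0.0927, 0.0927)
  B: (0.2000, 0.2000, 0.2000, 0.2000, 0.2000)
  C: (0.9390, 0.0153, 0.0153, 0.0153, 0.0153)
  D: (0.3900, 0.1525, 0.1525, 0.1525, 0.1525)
B > D > A > C

Key insight: Entropy is maximized by uniform distributions and minimized by concentrated distributions.

Entropies:
  H(A) = 1.6934 bits
  H(B) = 2.3219 bits
  H(C) = 0.4534 bits
  H(D) = 2.1848 bits

Ranking: B > D > A > C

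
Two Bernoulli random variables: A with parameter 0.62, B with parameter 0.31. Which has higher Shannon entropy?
A

For binary distributions, entropy is maximized at p=0.5 and decreases as p moves toward 0 or 1.

H(A) = H(0.62) = 0.9580 bits
H(B) = H(0.31) = 0.8932 bits

Distribution A (p=0.62) is closer to uniform (p=0.5), so it has higher entropy.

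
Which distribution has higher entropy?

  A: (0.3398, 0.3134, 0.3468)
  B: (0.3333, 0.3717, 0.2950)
A

Both distributions are close to uniform, making this a harder comparison.

H(A) = 1.5836 bits
H(B) = 1.5786 bits

The distribution closer to uniform has higher entropy.
Answer: A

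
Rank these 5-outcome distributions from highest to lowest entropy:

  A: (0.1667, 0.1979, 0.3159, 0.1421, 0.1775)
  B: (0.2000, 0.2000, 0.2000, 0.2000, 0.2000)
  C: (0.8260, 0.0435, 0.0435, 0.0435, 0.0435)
B > A > C

Key insight: Entropy is maximized by uniform distributions and minimized by concentrated distributions.

- Uniform distributions have maximum entropy log₂(5) = 2.3219 bits
- The more "peaked" or concentrated a distribution, the lower its entropy

Entropies:
  H(A) = 2.2612 bits
  H(B) = 2.3219 bits
  H(C) = 1.0148 bits

Ranking: B > A > C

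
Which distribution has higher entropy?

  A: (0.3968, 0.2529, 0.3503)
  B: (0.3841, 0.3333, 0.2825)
B

Both distributions are close to uniform, making this a harder comparison.

H(A) = 1.5608 bits
H(B) = 1.5738 bits

The distribution closer to uniform has higher entropy.
Answer: B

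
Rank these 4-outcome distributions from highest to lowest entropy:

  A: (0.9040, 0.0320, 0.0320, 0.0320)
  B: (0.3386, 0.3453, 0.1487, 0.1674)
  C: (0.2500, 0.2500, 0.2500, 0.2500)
C > B > A

Key insight: Entropy is maximized by uniform distributions and minimized by concentrated distributions.

- Uniform distributions have maximum entropy log₂(4) = 2.0000 bits
- The more "peaked" or concentrated a distribution, the lower its entropy

Entropies:
  H(A) = 0.6083 bits
  H(B) = 1.8993 bits
  H(C) = 2.0000 bits

Ranking: C > B > A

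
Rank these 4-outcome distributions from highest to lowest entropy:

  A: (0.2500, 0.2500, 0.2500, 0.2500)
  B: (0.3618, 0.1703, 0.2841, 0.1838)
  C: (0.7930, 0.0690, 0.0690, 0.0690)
A > B > C

Key insight: Entropy is maximized by uniform distributions and minimized by concentrated distributions.

- Uniform distributions have maximum entropy log₂(4) = 2.0000 bits
- The more "peaked" or concentrated a distribution, the lower its entropy

Entropies:
  H(A) = 2.0000 bits
  H(B) = 1.9305 bits
  H(C) = 1.0638 bits

Ranking: A > B > C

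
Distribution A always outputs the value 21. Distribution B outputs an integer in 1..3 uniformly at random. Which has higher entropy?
B

A is deterministic, so H(A) = 0. B is uniform over 3 outcomes, so H(B) = log₂(3) = 1.585 bits. Any distribution with genuine randomness has higher entropy than a deterministic one.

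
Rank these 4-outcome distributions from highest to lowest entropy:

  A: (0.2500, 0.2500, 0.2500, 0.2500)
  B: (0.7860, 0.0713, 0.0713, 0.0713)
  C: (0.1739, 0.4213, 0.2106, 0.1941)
A > C > B

Key insight: Entropy is maximized by uniform distributions and minimized by concentrated distributions.

- Uniform distributions have maximum entropy log₂(4) = 2.0000 bits
- The more "peaked" or concentrated a distribution, the lower its entropy

Entropies:
  H(A) = 2.0000 bits
  H(B) = 1.0882 bits
  H(C) = 1.8967 bits

Ranking: A > C > B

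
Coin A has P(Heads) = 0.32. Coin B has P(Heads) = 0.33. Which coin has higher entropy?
B

For binary distributions, entropy is maximized at p=0.5 and decreases as p moves toward 0 or 1.

H(A) = H(0.32) = 0.9044 bits
H(B) = H(0.33) = 0.9149 bits

Distribution B (p=0.33) is closer to uniform (p=0.5), so it has higher entropy.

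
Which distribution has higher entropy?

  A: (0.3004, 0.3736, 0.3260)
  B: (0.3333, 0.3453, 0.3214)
B

Both distributions are close to uniform, making this a harder comparison.

H(A) = 1.5790 bits
H(B) = 1.5843 bits

The distribution closer to uniform has higher entropy.
Answer: B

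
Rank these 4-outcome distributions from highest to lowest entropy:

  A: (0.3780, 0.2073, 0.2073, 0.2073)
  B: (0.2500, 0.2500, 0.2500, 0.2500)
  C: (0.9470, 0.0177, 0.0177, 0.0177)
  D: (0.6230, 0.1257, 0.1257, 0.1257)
B > A > D > C

Key insight: Entropy is maximized by uniform distributions and minimized by concentrated distributions.

Entropies:
  H(A) = 1.9425 bits
  H(B) = 2.0000 bits
  H(C) = 0.3830 bits
  H(D) = 1.5534 bits

Ranking: B > A > D > C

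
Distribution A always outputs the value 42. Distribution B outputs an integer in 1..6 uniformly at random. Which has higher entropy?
B

A is deterministic, so H(A) = 0. B is uniform over 6 outcomes, so H(B) = log₂(6) = 2.585 bits. Any distribution with genuine randomness has higher entropy than a deterministic one.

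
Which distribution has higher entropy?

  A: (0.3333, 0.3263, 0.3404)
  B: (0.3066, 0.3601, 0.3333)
A

Both distributions are close to uniform, making this a harder comparison.

H(A) = 1.5847 bits
H(B) = 1.5819 bits

The distribution closer to uniform has higher entropy.
Answer: A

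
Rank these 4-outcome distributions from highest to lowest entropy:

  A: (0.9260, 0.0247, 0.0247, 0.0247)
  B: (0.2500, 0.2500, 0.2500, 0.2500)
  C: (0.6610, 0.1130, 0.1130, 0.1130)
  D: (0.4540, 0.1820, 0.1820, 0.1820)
B > D > C > A

Key insight: Entropy is maximized by uniform distributions and minimized by concentrated distributions.

Entropies:
  H(A) = 0.4980 bits
  H(B) = 2.0000 bits
  H(C) = 1.4612 bits
  H(D) = 1.8593 bits

Ranking: B > D > C > A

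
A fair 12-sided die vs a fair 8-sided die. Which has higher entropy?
12-sided die

Both are uniform distributions; for uniform over n outcomes, H = log₂(n). H(12-sided) = log₂(12) = 3.585 bits and H(8-sided) = log₂(8) = 3.000 bits. More outcomes in a uniform distribution means higher entropy.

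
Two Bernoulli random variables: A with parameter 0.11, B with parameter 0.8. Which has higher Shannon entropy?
B

For binary distributions, entropy is maximized at p=0.5 and decreases as p moves toward 0 or 1.

H(A) = H(0.11) = 0.4999 bits
H(B) = H(0.8) = 0.7219 bits

Distribution B (p=0.8) is closer to uniform (p=0.5), so it has higher entropy.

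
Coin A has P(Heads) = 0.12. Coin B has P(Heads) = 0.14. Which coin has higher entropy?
B

For binary distributions, entropy is maximized at p=0.5 and decreases as p moves toward 0 or 1.

H(A) = H(0.12) = 0.5294 bits
H(B) = H(0.14) = 0.5842 bits

Distribution B (p=0.14) is closer to uniform (p=0.5), so it has higher entropy.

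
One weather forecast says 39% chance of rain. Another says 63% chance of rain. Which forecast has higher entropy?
39% forecast

Treat each forecast as a Bernoulli distribution. Binary entropy is maximized at p=0.5 and falls off symmetrically toward 0 or 1. The 39% forecast is closer to 50%, so it is more uncertain. H(39%) ≈ 0.965 bits, H(63%) ≈ 0.951 bits.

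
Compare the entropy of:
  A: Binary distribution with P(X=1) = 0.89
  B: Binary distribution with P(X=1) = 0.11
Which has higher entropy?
Equal

For binary distributions, entropy is maximized at p=0.5 and decreases as p moves toward 0 or 1.

H(A) = H(0.89) = 0.4999 bits
H(B) = H(0.11) = 0.4999 bits

Both distributions are equally far from uniform (|0.89-0.5| = |0.11-0.5|), so they have the same entropy.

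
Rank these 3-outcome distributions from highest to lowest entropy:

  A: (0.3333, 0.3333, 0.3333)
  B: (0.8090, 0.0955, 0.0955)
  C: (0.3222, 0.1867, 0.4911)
A > C > B

Key insight: Entropy is maximized by uniform distributions and minimized by concentrated distributions.

- Uniform distributions have maximum entropy log₂(3) = 1.5850 bits
- The more "peaked" or concentrated a distribution, the lower its entropy

Entropies:
  H(A) = 1.5850 bits
  H(B) = 0.8946 bits
  H(C) = 1.4824 bits

Ranking: A > C > B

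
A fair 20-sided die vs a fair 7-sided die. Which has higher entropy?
20-sided die

Both are uniform distributions; for uniform over n outcomes, H = log₂(n). H(20-sided) = log₂(20) = 4.322 bits and H(7-sided) = log₂(7) = 2.807 bits. More outcomes in a uniform distribution means higher entropy.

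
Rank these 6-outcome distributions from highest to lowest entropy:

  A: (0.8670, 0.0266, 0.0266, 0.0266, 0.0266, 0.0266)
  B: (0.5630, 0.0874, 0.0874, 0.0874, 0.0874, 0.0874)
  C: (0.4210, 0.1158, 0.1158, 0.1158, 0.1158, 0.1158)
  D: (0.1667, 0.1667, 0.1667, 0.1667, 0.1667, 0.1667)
D > C > B > A

Key insight: Entropy is maximized by uniform distributions and minimized by concentrated distributions.

Entropies:
  H(A) = 0.8744 bits
  H(B) = 2.0032 bits
  H(C) = 2.3263 bits
  H(D) = 2.5850 bits

Ranking: D > C > B > A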